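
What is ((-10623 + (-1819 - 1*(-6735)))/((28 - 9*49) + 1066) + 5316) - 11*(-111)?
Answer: 4262954/653 ≈ 6528.3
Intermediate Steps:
((-10623 + (-1819 - 1*(-6735)))/((28 - 9*49) + 1066) + 5316) - 11*(-111) = ((-10623 + (-1819 + 6735))/((28 - 441) + 1066) + 5316) + 1221 = ((-10623 + 4916)/(-413 + 1066) + 5316) + 1221 = (-5707/653 + 5316) + 1221 = 3465641/653 + 1221 = 4262954/653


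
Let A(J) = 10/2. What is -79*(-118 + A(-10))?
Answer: 8927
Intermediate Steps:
A(J) = 5 (A(J) = 10*(½) = 5)
-79*(-118 + A(-10)) = -79*(-118 + 5) = -79*(-113) = 8927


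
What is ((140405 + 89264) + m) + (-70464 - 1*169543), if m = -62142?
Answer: -72480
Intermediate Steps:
((140405 + 89264) + m) + (-70464 - 1*169543) = ((140405 + 89264) - 62142) + (-70464 - 1*169543) = (229669 - 62142) + (-70464 - 169543) = 167527 - 240007 = -72480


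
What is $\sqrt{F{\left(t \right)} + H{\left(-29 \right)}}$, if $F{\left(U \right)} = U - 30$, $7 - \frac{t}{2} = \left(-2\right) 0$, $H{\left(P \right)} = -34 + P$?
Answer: $i \sqrt{79} \approx 8.8882 i$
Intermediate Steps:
$t = 14$ ($t = 14 - 2 \left(\left(-2\right) 0\right) = 14 - 0 = 14 + 0 = 14$)
$F{\left(U \right)} = -30 + U$
$\sqrt{F{\left(t \right)} + H{\left(-29 \right)}} = \sqrt{\left(-30 + 14\right) - 63} = \sqrt{-16 - 63} = \sqrt{-79} = i \sqrt{79}$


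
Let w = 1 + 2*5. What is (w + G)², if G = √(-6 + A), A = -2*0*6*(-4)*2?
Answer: (11 + I*√6)² ≈ 115.0 + 53.889*I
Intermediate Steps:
w = 11 (w = 1 + 10 = 11)
A = 0 (A = -0*(-4)*2 = -2*0*2 = 0*2 = 0)
G = I*√6 (G = √(-6 + 0) = √(-6) = I*√6 ≈ 2.4495*I)
(w + G)² = (11 + I*√6)²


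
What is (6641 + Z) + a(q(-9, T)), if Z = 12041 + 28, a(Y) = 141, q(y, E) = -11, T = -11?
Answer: 18851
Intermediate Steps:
Z = 12069
(6641 + Z) + a(q(-9, T)) = (6641 + 12069) + 141 = 18710 + 141 = 18851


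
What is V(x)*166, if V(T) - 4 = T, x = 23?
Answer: 4482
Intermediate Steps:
V(T) = 4 + T
V(x)*166 = (4 + 23)*166 = 27*166 = 4482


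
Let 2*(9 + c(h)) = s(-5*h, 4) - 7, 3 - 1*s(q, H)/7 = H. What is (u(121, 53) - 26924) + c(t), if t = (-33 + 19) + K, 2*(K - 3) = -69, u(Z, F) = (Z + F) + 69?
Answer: -26697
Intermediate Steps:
u(Z, F) = 69 + F + Z (u(Z, F) = (F + Z) + 69 = 69 + F + Z)
K = -63/2 (K = 3 + (½)*(-69) = 3 - 69/2 = -63/2 ≈ -31.500)
s(q, H) = 21 - 7*H
t = -91/2 (t = (-33 + 19) - 63/2 = -14 - 63/2 = -91/2 ≈ -45.500)
c(h) = -16 (c(h) = -9 + ((21 - 7*4) - 7)/2 = -9 + ((21 - 28) - 7)/2 = -9 + (-7 - 7)/2 = -9 + (½)*(-14) = -9 - 7 = -16)
(u(121, 53) - 26924) + c(t) = ((69 + 53 + 121) - 26924) - 16 = (243 - 26924) - 16 = -26681 - 16 = -26697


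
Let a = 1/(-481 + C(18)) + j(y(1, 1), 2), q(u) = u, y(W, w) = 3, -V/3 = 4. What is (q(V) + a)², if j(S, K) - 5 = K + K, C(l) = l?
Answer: 1932100/214369 ≈ 9.0130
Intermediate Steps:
V = -12 (V = -3*4 = -12)
j(S, K) = 5 + 2*K (j(S, K) = 5 + (K + K) = 5 + 2*K)
a = 4166/463 (a = 1/(-481 + 18) + (5 + 2*2) = 1/(-463) + (5 + 4) = -1/463 + 9 = 4166/463 ≈ 8.9978)
(q(V) + a)² = (-12 + 4166/463)² = (-1390/463)² = 1932100/214369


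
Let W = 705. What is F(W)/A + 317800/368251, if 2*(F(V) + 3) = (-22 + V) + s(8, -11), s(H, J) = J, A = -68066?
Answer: 21508747217/25065372566 ≈ 0.85811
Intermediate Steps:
F(V) = -39/2 + V/2 (F(V) = -3 + ((-22 + V) - 11)/2 = -3 + (-33 + V)/2 = -3 + (-33/2 + V/2) = -39/2 + V/2)
F(W)/A + 317800/368251 = (-39/2 + (½)*705)/(-68066) + 317800/368251 = (-39/2 + 705/2)*(-1/68066) + 317800*(1/368251) = 333*(-1/68066) + 317800/368251 = -333/68066 + 317800/368251 = 21508747217/25065372566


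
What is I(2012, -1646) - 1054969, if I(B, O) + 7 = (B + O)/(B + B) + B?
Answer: -2118563385/2012 ≈ -1.0530e+6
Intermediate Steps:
I(B, O) = -7 + B + (B + O)/(2*B) (I(B, O) = -7 + ((B + O)/(B + B) + B) = -7 + ((B + O)/((2*B)) + B) = -7 + ((B + O)*(1/(2*B)) + B) = -7 + ((B + O)/(2*B) + B) = -7 + (B + (B + O)/(2*B)) = -7 + B + (B + O)/(2*B))
I(2012, -1646) - 1054969 = (-13/2 + 2012 + (½)*(-1646)/2012) - 1054969 = (-13/2 + 2012 + (½)*(-1646)*(1/2012)) - 1054969 = (-13/2 + 2012 - 823/2012) - 1054969 = 4034243/2012 - 1054969 = -2118563385/2012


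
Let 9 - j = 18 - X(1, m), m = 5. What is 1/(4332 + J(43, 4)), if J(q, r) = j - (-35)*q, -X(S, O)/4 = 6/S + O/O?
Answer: 1/5800 ≈ 0.00017241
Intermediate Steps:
X(S, O) = -4 - 24/S (X(S, O) = -4*(6/S + O/O) = -4*(6/S + 1) = -4*(1 + 6/S) = -4 - 24/S)
j = -37 (j = 9 - (18 - (-4 - 24/1)) = 9 - (18 - (-4 - 24*1)) = 9 - (18 - (-4 - 24)) = 9 - (18 - 1*(-28)) = 9 - (18 + 28) = 9 - 1*46 = 9 - 46 = -37)
J(q, r) = -37 + 35*q (J(q, r) = -37 - (-35)*q = -37 + 35*q)
1/(4332 + J(43, 4)) = 1/(4332 + (-37 + 35*43)) = 1/(4332 + (-37 + 1505)) = 1/(4332 + 1468) = 1/5800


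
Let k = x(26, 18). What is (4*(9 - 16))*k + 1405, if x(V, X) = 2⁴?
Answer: 957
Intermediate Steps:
x(V, X) = 16
k = 16
(4*(9 - 16))*k + 1405 = (4*(9 - 16))*16 + 1405 = (4*(-7))*16 + 1405 = -28*16 + 1405 = -448 + 1405 = 957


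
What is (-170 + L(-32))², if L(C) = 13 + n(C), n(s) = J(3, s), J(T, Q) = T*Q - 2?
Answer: 65025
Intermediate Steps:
J(T, Q) = -2 + Q*T (J(T, Q) = Q*T - 2 = -2 + Q*T)
n(s) = -2 + 3*s (n(s) = -2 + s*3 = -2 + 3*s)
L(C) = 11 + 3*C (L(C) = 13 + (-2 + 3*C) = 11 + 3*C)
(-170 + L(-32))² = (-170 + (11 + 3*(-32)))² = (-170 + (11 - 96))² = (-170 - 85)² = (-255)² = 65025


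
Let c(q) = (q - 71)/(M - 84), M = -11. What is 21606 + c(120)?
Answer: 2052521/95 ≈ 21605.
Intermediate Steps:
c(q) = 71/95 - q/95 (c(q) = (q - 71)/(-11 - 84) = (-71 + q)/(-95) = (-71 + q)*(-1/95) = 71/95 - q/95)
21606 + c(120) = 21606 + (71/95 - 1/95*120) = 21606 + (71/95 - 24/19) = 21606 - 49/95 = 2052521/95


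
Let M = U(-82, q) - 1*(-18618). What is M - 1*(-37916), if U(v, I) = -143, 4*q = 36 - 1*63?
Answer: 56391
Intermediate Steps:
q = -27/4 (q = (36 - 1*63)/4 = (36 - 63)/4 = (¼)*(-27) = -27/4 ≈ -6.7500)
M = 18475 (M = -143 - 1*(-18618) = -143 + 18618 = 18475)
M - 1*(-37916) = 18475 - 1*(-37916) = 18475 + 37916 = 56391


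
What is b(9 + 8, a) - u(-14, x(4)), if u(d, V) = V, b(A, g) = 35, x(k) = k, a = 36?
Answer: 31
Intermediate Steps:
b(9 + 8, a) - u(-14, x(4)) = 35 - 1*4 = 35 - 4 = 31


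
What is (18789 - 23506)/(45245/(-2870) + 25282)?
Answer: -2707558/14502819 ≈ -0.18669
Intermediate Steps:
(18789 - 23506)/(45245/(-2870) + 25282) = -4717/(45245*(-1/2870) + 25282) = -4717/(-9049/574 + 25282) = -4717/14502819/574 = -4717*574/14502819 = -2707558/14502819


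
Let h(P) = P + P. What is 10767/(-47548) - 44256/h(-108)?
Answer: 87581609/427932 ≈ 204.66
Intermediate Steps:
h(P) = 2*P
10767/(-47548) - 44256/h(-108) = 10767/(-47548) - 44256/(2*(-108)) = 10767*(-1/47548) - 44256/(-216) = -10767/47548 - 44256*(-1/216) = -10767/47548 + 1844/9 = 87581609/427932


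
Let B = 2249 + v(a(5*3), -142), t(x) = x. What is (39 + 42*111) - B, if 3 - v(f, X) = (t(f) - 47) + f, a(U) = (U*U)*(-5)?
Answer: 152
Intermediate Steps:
a(U) = -5*U² (a(U) = U²*(-5) = -5*U²)
v(f, X) = 50 - 2*f (v(f, X) = 3 - ((f - 47) + f) = 3 - ((-47 + f) + f) = 3 - (-47 + 2*f) = 3 + (47 - 2*f) = 50 - 2*f)
B = 4549 (B = 2249 + (50 - (-10)*(5*3)²) = 2249 + (50 - (-10)*15²) = 2249 + (50 - (-10)*225) = 2249 + (50 - 2*(-1125)) = 2249 + (50 + 2250) = 2249 + 2300 = 4549)
(39 + 42*111) - B = (39 + 42*111) - 1*4549 = (39 + 4662) - 4549 = 4701 - 4549 = 152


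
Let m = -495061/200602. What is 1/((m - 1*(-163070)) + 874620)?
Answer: 200602/208162194319 ≈ 9.6368e-7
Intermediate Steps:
m = -495061/200602 (m = -495061*1/200602 = -495061/200602 ≈ -2.4679)
1/((m - 1*(-163070)) + 874620) = 1/((-495061/200602 - 1*(-163070)) + 874620) = 1/((-495061/200602 + 163070) + 874620) = 1/(32711673079/200602 + 874620) = 1/(208162194319/200602) = 200602/208162194319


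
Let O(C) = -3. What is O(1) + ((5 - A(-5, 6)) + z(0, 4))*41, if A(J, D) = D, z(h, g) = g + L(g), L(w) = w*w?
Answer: 776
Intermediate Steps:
L(w) = w²
z(h, g) = g + g²
O(1) + ((5 - A(-5, 6)) + z(0, 4))*41 = -3 + ((5 - 1*6) + 4*(1 + 4))*41 = -3 + ((5 - 6) + 4*5)*41 = -3 + (-1 + 20)*41 = -3 + 19*41 = -3 + 779 = 776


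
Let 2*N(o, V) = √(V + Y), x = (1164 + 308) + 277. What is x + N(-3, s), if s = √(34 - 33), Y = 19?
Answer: 1749 + √5 ≈ 1751.2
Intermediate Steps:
s = 1 (s = √1 = 1)
x = 1749 (x = 1472 + 277 = 1749)
N(o, V) = √(19 + V)/2 (N(o, V) = √(V + 19)/2 = √(19 + V)/2)
x + N(-3, s) = 1749 + √(19 + 1)/2 = 1749 + √20/2 = 1749 + (2*√5)/2 = 1749 + √5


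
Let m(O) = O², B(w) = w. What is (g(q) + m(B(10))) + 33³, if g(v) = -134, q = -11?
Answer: 35903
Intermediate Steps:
(g(q) + m(B(10))) + 33³ = (-134 + 10²) + 33³ = (-134 + 100) + 35937 = -34 + 35937 = 35903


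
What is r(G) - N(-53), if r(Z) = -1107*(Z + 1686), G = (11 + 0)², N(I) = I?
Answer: -2000296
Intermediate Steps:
G = 121 (G = 11² = 121)
r(Z) = -1866402 - 1107*Z (r(Z) = -1107*(1686 + Z) = -1866402 - 1107*Z)
r(G) - N(-53) = (-1866402 - 1107*121) - 1*(-53) = (-1866402 - 133947) + 53 = -2000349 + 53 = -2000296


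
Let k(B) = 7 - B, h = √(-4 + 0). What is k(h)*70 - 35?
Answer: 455 - 140*I ≈ 455.0 - 140.0*I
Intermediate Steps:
h = 2*I (h = √(-4) = 2*I ≈ 2.0*I)
k(h)*70 - 35 = (7 - 2*I)*70 - 35 = (490 - 140*I) - 35 = 455 - 140*I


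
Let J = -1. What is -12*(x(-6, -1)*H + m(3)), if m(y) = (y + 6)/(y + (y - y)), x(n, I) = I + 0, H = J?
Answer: -48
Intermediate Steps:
H = -1
x(n, I) = I
m(y) = (6 + y)/y (m(y) = (6 + y)/(y + 0) = (6 + y)/y)
-12*(x(-6, -1)*H + m(3)) = -12*(-1*(-1) + (6 + 3)/3) = -12*(1 + (1/3)*9) = -12*(1 + 3) = -12*4 = -48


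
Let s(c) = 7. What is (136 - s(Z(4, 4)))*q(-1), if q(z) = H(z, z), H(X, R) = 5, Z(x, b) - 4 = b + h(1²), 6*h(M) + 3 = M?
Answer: 645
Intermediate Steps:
h(M) = -½ + M/6
Z(x, b) = 11/3 + b (Z(x, b) = 4 + (b + (-½ + (⅙)*1²)) = 4 + (b + (-½ + (⅙)*1)) = 4 + (b + (-½ + ⅙)) = 4 + (b - ⅓) = 4 + (-⅓ + b) = 11/3 + b)
q(z) = 5
(136 - s(Z(4, 4)))*q(-1) = (136 - 1*7)*5 = (136 - 7)*5 = 129*5 = 645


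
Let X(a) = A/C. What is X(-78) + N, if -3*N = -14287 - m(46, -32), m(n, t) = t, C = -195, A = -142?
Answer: 926717/195 ≈ 4752.4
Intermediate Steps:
X(a) = 142/195 (X(a) = -142/(-195) = -142*(-1/195) = 142/195)
N = 14255/3 (N = -(-14287 - 1*(-32))/3 = -(-14287 + 32)/3 = -⅓*(-14255) = 14255/3 ≈ 4751.7)
X(-78) + N = 142/195 + 14255/3 = 926717/195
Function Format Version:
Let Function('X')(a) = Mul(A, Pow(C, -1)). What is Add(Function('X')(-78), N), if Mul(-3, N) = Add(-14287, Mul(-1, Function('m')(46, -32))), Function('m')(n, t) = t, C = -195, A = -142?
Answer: Rational(926717, 195) ≈ 4752.4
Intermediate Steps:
Function('X')(a) = Rational(142, 195) (Function('X')(a) = Mul(-142, Pow(-195, -1)) = Mul(-142, Rational(-1, 195)) = Rational(142, 195))
N = Rational(14255, 3) (N = Mul(Rational(-1, 3), Add(-14287, Mul(-1, -32))) = Mul(Rational(-1, 3), Add(-14287, 32)) = Mul(Rational(-1, 3), -14255) = Rational(14255, 3) ≈ 4751.7)
Add(Function('X')(-78), N) = Add(Rational(142, 195), Rational(14255, 3)) = Rational(926717, 195)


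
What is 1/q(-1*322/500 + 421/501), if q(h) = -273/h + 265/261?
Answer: -6417729/8917922165 ≈ -0.00071964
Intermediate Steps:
q(h) = 265/261 - 273/h (q(h) = -273/h + 265*(1/261) = -273/h + 265/261 = 265/261 - 273/h)
1/q(-1*322/500 + 421/501) = 1/(265/261 - 273/(-1*322/500 + 421/501)) = 1/(265/261 - 273/(-322*1/500 + 421*(1/501))) = 1/(265/261 - 273/(-161/250 + 421/501)) = 1/(265/261 - 273/24589/125250) = 1/(265/261 - 273*125250/24589) = 1/(265/261 - 34193250/24589) = 1/(-8917922165/6417729) = -6417729/8917922165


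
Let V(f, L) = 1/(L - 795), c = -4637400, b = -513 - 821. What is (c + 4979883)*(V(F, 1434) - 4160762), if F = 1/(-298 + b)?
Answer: -303522923571637/213 ≈ -1.4250e+12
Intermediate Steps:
b = -1334
F = -1/1632 (F = 1/(-298 - 1334) = 1/(-1632) = -1/1632 ≈ -0.00061275)
V(f, L) = 1/(-795 + L)
(c + 4979883)*(V(F, 1434) - 4160762) = (-4637400 + 4979883)*(1/(-795 + 1434) - 4160762) = 342483*(1/639 - 4160762) = 342483*(-2658726917/639) = -303522923571637/213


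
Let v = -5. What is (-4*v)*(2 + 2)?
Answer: 80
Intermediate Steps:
(-4*v)*(2 + 2) = (-4*(-5))*(2 + 2) = 20*4 = 80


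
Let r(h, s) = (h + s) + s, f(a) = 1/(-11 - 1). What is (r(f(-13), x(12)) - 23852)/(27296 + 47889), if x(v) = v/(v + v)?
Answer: -286213/902220 ≈ -0.31723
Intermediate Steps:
f(a) = -1/12 (f(a) = 1/(-12) = -1/12)
x(v) = ½ (x(v) = v/((2*v)) = v*(1/(2*v)) = ½)
r(h, s) = h + 2*s
(r(f(-13), x(12)) - 23852)/(27296 + 47889) = ((-1/12 + 2*(½)) - 23852)/(27296 + 47889) = ((-1/12 + 1) - 23852)/75185 = (11/12 - 23852)*(1/75185) = -286213/12*1/75185 = -286213/902220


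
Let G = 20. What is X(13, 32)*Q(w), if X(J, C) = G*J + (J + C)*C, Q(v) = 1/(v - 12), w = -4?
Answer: -425/4 ≈ -106.25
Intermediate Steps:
Q(v) = 1/(-12 + v)
X(J, C) = 20*J + C*(C + J) (X(J, C) = 20*J + (J + C)*C = 20*J + (C + J)*C = 20*J + C*(C + J))
X(13, 32)*Q(w) = (32**2 + 20*13 + 32*13)/(-12 - 4) = (1024 + 260 + 416)/(-16) = 1700*(-1/16) = -425/4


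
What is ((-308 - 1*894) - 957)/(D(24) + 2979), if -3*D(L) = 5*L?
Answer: -2159/2939 ≈ -0.73460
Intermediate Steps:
D(L) = -5*L/3
((-308 - 1*894) - 957)/(D(24) + 2979) = ((-308 - 1*894) - 957)/(-5/3*24 + 2979) = ((-308 - 894) - 957)/(-40 + 2979) = (-1202 - 957)/2939 = -2159*1/2939 = -2159/2939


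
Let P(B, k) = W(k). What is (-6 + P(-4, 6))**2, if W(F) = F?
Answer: 0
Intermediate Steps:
P(B, k) = k
(-6 + P(-4, 6))**2 = (-6 + 6)**2 = 0**2 = 0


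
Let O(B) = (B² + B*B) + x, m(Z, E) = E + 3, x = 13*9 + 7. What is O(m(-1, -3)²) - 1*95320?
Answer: -95196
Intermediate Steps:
x = 124 (x = 117 + 7 = 124)
m(Z, E) = 3 + E
O(B) = 124 + 2*B² (O(B) = (B² + B*B) + 124 = (B² + B²) + 124 = 2*B² + 124 = 124 + 2*B²)
O(m(-1, -3)²) - 1*95320 = (124 + 2*((3 - 3)²)²) - 1*95320 = (124 + 2*(0²)²) - 95320 = (124 + 2*0²) - 95320 = (124 + 2*0) - 95320 = (124 + 0) - 95320 = 124 - 95320 = -95196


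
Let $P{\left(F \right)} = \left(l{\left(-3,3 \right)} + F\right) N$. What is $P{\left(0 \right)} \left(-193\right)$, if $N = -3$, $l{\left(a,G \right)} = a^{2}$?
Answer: $5211$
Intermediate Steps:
$P{\left(F \right)} = -27 - 3 F$ ($P{\left(F \right)} = \left(\left(-3\right)^{2} + F\right) \left(-3\right) = \left(9 + F\right) \left(-3\right) = -27 - 3 F$)
$P{\left(0 \right)} \left(-193\right) = \left(-27 - 0\right) \left(-193\right) = \left(-27 + 0\right) \left(-193\right) = \left(-27\right) \left(-193\right) = 5211$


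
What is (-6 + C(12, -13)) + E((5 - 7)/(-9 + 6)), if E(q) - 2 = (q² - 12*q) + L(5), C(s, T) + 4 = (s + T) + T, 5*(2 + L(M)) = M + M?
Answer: -266/9 ≈ -29.556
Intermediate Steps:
L(M) = -2 + 2*M/5 (L(M) = -2 + (M + M)/5 = -2 + (2*M)/5 = -2 + 2*M/5)
C(s, T) = -4 + s + 2*T (C(s, T) = -4 + ((s + T) + T) = -4 + ((T + s) + T) = -4 + (s + 2*T) = -4 + s + 2*T)
E(q) = 2 + q² - 12*q (E(q) = 2 + ((q² - 12*q) + (-2 + (⅖)*5)) = 2 + ((q² - 12*q) + (-2 + 2)) = 2 + ((q² - 12*q) + 0) = 2 + (q² - 12*q) = 2 + q² - 12*q)
(-6 + C(12, -13)) + E((5 - 7)/(-9 + 6)) = (-6 + (-4 + 12 + 2*(-13))) + (2 + ((5 - 7)/(-9 + 6))² - 12*(5 - 7)/(-9 + 6)) = (-6 + (-4 + 12 - 26)) + (2 + (-2/(-3))² - (-24)/(-3)) = (-6 - 18) + (2 + (-2*(-⅓))² - (-24)*(-1)/3) = -24 + (2 + (⅔)² - 12*⅔) = -24 + (2 + 4/9 - 8) = -24 - 50/9 = -266/9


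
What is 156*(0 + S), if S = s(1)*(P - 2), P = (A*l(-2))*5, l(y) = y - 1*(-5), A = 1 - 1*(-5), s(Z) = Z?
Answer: 13728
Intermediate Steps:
A = 6 (A = 1 + 5 = 6)
l(y) = 5 + y (l(y) = y + 5 = 5 + y)
P = 90 (P = (6*(5 - 2))*5 = (6*3)*5 = 18*5 = 90)
S = 88 (S = 1*(90 - 2) = 1*88 = 88)
156*(0 + S) = 156*(0 + 88) = 156*88 = 13728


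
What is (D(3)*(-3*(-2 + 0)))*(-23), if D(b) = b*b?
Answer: -1242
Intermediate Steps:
D(b) = b²
(D(3)*(-3*(-2 + 0)))*(-23) = (3²*(-3*(-2 + 0)))*(-23) = (9*(-3*(-2)))*(-23) = (9*6)*(-23) = 54*(-23) = -1242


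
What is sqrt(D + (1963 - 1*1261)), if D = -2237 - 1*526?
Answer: 3*I*sqrt(229) ≈ 45.398*I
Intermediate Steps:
D = -2763 (D = -2237 - 526 = -2763)
sqrt(D + (1963 - 1*1261)) = sqrt(-2763 + (1963 - 1*1261)) = sqrt(-2763 + (1963 - 1261)) = sqrt(-2763 + 702) = sqrt(-2061) = 3*I*sqrt(229)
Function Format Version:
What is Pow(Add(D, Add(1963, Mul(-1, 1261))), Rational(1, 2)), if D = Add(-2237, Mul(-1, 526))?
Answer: Mul(3, I, Pow(229, Rational(1, 2))) ≈ Mul(45.398, I)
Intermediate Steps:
D = -2763 (D = Add(-2237, -526) = -2763)
Pow(Add(D, Add(1963, Mul(-1, 1261))), Rational(1, 2)) = Pow(Add(-2763, Add(1963, Mul(-1, 1261))), Rational(1, 2)) = Pow(Add(-2763, Add(1963, -1261)), Rational(1, 2)) = Pow(Add(-2763, 702), Rational(1, 2)) = Pow(-2061, Rational(1, 2)) = Mul(3, I, Pow(229, Rational(1, 2)))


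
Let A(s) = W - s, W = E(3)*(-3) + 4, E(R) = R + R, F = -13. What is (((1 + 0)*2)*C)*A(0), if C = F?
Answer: 364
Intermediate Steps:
C = -13
E(R) = 2*R
W = -14 (W = (2*3)*(-3) + 4 = 6*(-3) + 4 = -18 + 4 = -14)
A(s) = -14 - s
(((1 + 0)*2)*C)*A(0) = (((1 + 0)*2)*(-13))*(-14 - 1*0) = ((1*2)*(-13))*(-14 + 0) = (2*(-13))*(-14) = -26*(-14) = 364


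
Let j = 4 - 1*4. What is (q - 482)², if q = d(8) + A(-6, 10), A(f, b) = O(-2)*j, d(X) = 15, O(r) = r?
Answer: 218089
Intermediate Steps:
j = 0 (j = 4 - 4 = 0)
A(f, b) = 0 (A(f, b) = -2*0 = 0)
q = 15 (q = 15 + 0 = 15)
(q - 482)² = (15 - 482)² = (-467)² = 218089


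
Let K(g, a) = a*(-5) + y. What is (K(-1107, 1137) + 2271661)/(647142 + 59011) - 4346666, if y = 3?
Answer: -3069408969919/706153 ≈ -4.3467e+6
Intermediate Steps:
K(g, a) = 3 - 5*a (K(g, a) = a*(-5) + 3 = -5*a + 3 = 3 - 5*a)
(K(-1107, 1137) + 2271661)/(647142 + 59011) - 4346666 = ((3 - 5*1137) + 2271661)/(647142 + 59011) - 4346666 = ((3 - 5685) + 2271661)/706153 - 4346666 = (-5682 + 2271661)*(1/706153) - 4346666 = 2265979*(1/706153) - 4346666 = 2265979/706153 - 4346666 = -3069408969919/706153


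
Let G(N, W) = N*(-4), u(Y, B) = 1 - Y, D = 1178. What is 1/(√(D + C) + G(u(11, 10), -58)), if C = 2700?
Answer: -20/1139 + √3878/2278 ≈ 0.0097777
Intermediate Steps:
G(N, W) = -4*N
1/(√(D + C) + G(u(11, 10), -58)) = 1/(√(1178 + 2700) - 4*(1 - 1*11)) = 1/(√3878 - 4*(1 - 11)) = 1/(√3878 - 4*(-10)) = 1/(√3878 + 40) = 1/(40 + √3878)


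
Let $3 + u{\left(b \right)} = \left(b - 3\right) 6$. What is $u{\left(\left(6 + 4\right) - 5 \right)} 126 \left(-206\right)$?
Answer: $-233604$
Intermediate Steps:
$u{\left(b \right)} = -21 + 6 b$ ($u{\left(b \right)} = -3 + \left(b - 3\right) 6 = -3 + \left(-3 + b\right) 6 = -3 + \left(-18 + 6 b\right) = -21 + 6 b$)
$u{\left(\left(6 + 4\right) - 5 \right)} 126 \left(-206\right) = \left(-21 + 6 \left(\left(6 + 4\right) - 5\right)\right) 126 \left(-206\right) = \left(-21 + 6 \left(10 - 5\right)\right) 126 \left(-206\right) = \left(-21 + 6 \cdot 5\right) 126 \left(-206\right) = \left(-21 + 30\right) 126 \left(-206\right) = 9 \cdot 126 \left(-206\right) = 1134 \left(-206\right) = -233604$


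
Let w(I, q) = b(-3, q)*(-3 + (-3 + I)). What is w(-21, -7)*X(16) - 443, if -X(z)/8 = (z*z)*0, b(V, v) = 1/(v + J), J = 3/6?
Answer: -443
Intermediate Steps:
J = 1/2 (J = 3*(1/6) = 1/2 ≈ 0.50000)
b(V, v) = 1/(1/2 + v) (b(V, v) = 1/(v + 1/2) = 1/(1/2 + v))
X(z) = 0 (X(z) = -8*z*z*0 = -8*z**2*0 = -8*0 = 0)
w(I, q) = 2*(-6 + I)/(1 + 2*q) (w(I, q) = (2/(1 + 2*q))*(-3 + (-3 + I)) = (2/(1 + 2*q))*(-6 + I) = 2*(-6 + I)/(1 + 2*q))
w(-21, -7)*X(16) - 443 = (2*(-6 - 21)/(1 + 2*(-7)))*0 - 443 = (2*(-27)/(1 - 14))*0 - 443 = (2*(-27)/(-13))*0 - 443 = (2*(-1/13)*(-27))*0 - 443 = (54/13)*0 - 443 = 0 - 443 = -443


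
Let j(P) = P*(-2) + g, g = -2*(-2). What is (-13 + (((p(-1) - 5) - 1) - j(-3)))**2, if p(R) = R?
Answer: 900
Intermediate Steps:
g = 4
j(P) = 4 - 2*P (j(P) = P*(-2) + 4 = -2*P + 4 = 4 - 2*P)
(-13 + (((p(-1) - 5) - 1) - j(-3)))**2 = (-13 + (((-1 - 5) - 1) - (4 - 2*(-3))))**2 = (-13 + ((-6 - 1) - (4 + 6)))**2 = (-13 + (-7 - 1*10))**2 = (-13 + (-7 - 10))**2 = (-13 - 17)**2 = (-30)**2 = 900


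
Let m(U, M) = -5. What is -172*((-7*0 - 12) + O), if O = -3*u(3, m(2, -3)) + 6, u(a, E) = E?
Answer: -1548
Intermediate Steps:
O = 21 (O = -3*(-5) + 6 = 15 + 6 = 21)
-172*((-7*0 - 12) + O) = -172*((-7*0 - 12) + 21) = -172*((0 - 12) + 21) = -172*(-12 + 21) = -172*9 = -1548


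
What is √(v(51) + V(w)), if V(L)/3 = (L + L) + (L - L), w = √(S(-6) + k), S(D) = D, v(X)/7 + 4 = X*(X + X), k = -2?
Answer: √(36386 + 12*I*√2) ≈ 190.75 + 0.0445*I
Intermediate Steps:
v(X) = -28 + 14*X² (v(X) = -28 + 7*(X*(X + X)) = -28 + 7*(X*(2*X)) = -28 + 7*(2*X²) = -28 + 14*X²)
w = 2*I*√2 (w = √(-6 - 2) = √(-8) = 2*I*√2 ≈ 2.8284*I)
V(L) = 6*L (V(L) = 3*((L + L) + (L - L)) = 3*(2*L + 0) = 3*(2*L) = 6*L)
√(v(51) + V(w)) = √((-28 + 14*51²) + 6*(2*I*√2)) = √((-28 + 14*2601) + 12*I*√2) = √((-28 + 36414) + 12*I*√2) = √(36386 + 12*I*√2)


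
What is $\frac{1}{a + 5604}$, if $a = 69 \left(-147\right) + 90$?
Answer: $- \frac{1}{4449} \approx -0.00022477$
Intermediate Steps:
$a = -10053$ ($a = -10143 + 90 = -10053$)
$\frac{1}{a + 5604} = \frac{1}{-10053 + 5604} = \frac{1}{-4449} = - \frac{1}{4449}$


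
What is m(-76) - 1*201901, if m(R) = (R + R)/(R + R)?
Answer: -201900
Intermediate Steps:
m(R) = 1 (m(R) = (2*R)/((2*R)) = (2*R)*(1/(2*R)) = 1)
m(-76) - 1*201901 = 1 - 1*201901 = 1 - 201901 = -201900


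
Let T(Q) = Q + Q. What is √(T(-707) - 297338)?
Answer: 16*I*√1167 ≈ 546.58*I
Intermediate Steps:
T(Q) = 2*Q
√(T(-707) - 297338) = √(2*(-707) - 297338) = √(-1414 - 297338) = √(-298752) = 16*I*√1167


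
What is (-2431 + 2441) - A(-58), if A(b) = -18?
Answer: 28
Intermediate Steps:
(-2431 + 2441) - A(-58) = (-2431 + 2441) - 1*(-18) = 10 + 18 = 28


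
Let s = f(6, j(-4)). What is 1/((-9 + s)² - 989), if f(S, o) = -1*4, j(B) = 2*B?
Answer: -1/820 ≈ -0.0012195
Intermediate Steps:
f(S, o) = -4
s = -4
1/((-9 + s)² - 989) = 1/((-9 - 4)² - 989) = 1/((-13)² - 989) = 1/(169 - 989) = 1/(-820) = -1/820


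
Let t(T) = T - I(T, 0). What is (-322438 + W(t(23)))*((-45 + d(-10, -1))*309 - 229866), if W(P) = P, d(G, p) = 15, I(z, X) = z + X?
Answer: 77106533568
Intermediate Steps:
I(z, X) = X + z
t(T) = 0 (t(T) = T - (0 + T) = T - T = 0)
(-322438 + W(t(23)))*((-45 + d(-10, -1))*309 - 229866) = (-322438 + 0)*((-45 + 15)*309 - 229866) = -322438*(-30*309 - 229866) = -322438*(-9270 - 229866) = -322438*(-239136) = 77106533568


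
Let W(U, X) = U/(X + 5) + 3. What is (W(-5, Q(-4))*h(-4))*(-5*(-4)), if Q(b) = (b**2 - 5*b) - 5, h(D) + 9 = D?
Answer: -6695/9 ≈ -743.89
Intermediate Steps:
h(D) = -9 + D
Q(b) = -5 + b**2 - 5*b
W(U, X) = 3 + U/(5 + X) (W(U, X) = U/(5 + X) + 3 = 3 + U/(5 + X))
(W(-5, Q(-4))*h(-4))*(-5*(-4)) = (((15 - 5 + 3*(-5 + (-4)**2 - 5*(-4)))/(5 + (-5 + (-4)**2 - 5*(-4))))*(-9 - 4))*(-5*(-4)) = (((15 - 5 + 3*(-5 + 16 + 20))/(5 + (-5 + 16 + 20)))*(-13))*20 = (((15 - 5 + 3*31)/(5 + 31))*(-13))*20 = (((15 - 5 + 93)/36)*(-13))*20 = (((1/36)*103)*(-13))*20 = ((103/36)*(-13))*20 = -1339/36*20 = -6695/9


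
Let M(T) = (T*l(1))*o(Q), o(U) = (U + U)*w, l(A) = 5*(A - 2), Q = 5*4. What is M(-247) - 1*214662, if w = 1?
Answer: -165262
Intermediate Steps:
Q = 20
l(A) = -10 + 5*A (l(A) = 5*(-2 + A) = -10 + 5*A)
o(U) = 2*U (o(U) = (U + U)*1 = (2*U)*1 = 2*U)
M(T) = -200*T (M(T) = (T*(-10 + 5*1))*(2*20) = (T*(-10 + 5))*40 = (T*(-5))*40 = -5*T*40 = -200*T)
M(-247) - 1*214662 = -200*(-247) - 1*214662 = 49400 - 214662 = -165262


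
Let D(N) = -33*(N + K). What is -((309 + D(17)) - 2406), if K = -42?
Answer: 1272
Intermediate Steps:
D(N) = 1386 - 33*N (D(N) = -33*(N - 42) = -33*(-42 + N) = 1386 - 33*N)
-((309 + D(17)) - 2406) = -((309 + (1386 - 33*17)) - 2406) = -((309 + (1386 - 561)) - 2406) = -((309 + 825) - 2406) = -(1134 - 2406) = -1*(-1272) = 1272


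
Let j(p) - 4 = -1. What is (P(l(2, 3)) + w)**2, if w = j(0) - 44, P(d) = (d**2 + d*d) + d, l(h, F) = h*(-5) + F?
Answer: 2500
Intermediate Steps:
j(p) = 3 (j(p) = 4 - 1 = 3)
l(h, F) = F - 5*h (l(h, F) = -5*h + F = F - 5*h)
P(d) = d + 2*d**2 (P(d) = (d**2 + d**2) + d = 2*d**2 + d = d + 2*d**2)
w = -41 (w = 3 - 44 = -41)
(P(l(2, 3)) + w)**2 = ((3 - 5*2)*(1 + 2*(3 - 5*2)) - 41)**2 = ((3 - 10)*(1 + 2*(3 - 10)) - 41)**2 = (-7*(1 + 2*(-7)) - 41)**2 = (-7*(1 - 14) - 41)**2 = (-7*(-13) - 41)**2 = (91 - 41)**2 = 50**2 = 2500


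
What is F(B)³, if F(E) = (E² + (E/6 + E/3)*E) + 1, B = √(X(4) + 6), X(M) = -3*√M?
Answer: 1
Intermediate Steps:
B = 0 (B = √(-3*√4 + 6) = √(-3*2 + 6) = √(-6 + 6) = √0 = 0)
F(E) = 1 + 3*E²/2 (F(E) = (E² + (E*(⅙) + E*(⅓))*E) + 1 = (E² + (E/6 + E/3)*E) + 1 = (E² + (E/2)*E) + 1 = (E² + E²/2) + 1 = 3*E²/2 + 1 = 1 + 3*E²/2)
F(B)³ = (1 + (3/2)*0²)³ = (1 + (3/2)*0)³ = (1 + 0)³ = 1³ = 1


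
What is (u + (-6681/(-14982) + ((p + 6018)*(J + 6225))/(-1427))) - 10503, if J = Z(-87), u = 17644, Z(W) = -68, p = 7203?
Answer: -355627003131/7126438 ≈ -49903.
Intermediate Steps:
J = -68
(u + (-6681/(-14982) + ((p + 6018)*(J + 6225))/(-1427))) - 10503 = (17644 + (-6681/(-14982) + ((7203 + 6018)*(-68 + 6225))/(-1427))) - 10503 = (17644 + (-6681*(-1/14982) + (13221*6157)*(-1/1427))) - 10503 = (17644 + (2227/4994 + 81401697*(-1/1427))) - 10503 = (17644 + (2227/4994 - 81401697/1427)) - 10503 = (17644 - 406516896889/7126438) - 10503 = -280778024817/7126438 - 10503 = -355627003131/7126438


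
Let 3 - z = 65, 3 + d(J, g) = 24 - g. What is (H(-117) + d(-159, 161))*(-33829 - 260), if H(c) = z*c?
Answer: -242509146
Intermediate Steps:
d(J, g) = 21 - g (d(J, g) = -3 + (24 - g) = 21 - g)
z = -62 (z = 3 - 1*65 = 3 - 65 = -62)
H(c) = -62*c
(H(-117) + d(-159, 161))*(-33829 - 260) = (-62*(-117) + (21 - 1*161))*(-33829 - 260) = (7254 + (21 - 161))*(-34089) = (7254 - 140)*(-34089) = 7114*(-34089) = -242509146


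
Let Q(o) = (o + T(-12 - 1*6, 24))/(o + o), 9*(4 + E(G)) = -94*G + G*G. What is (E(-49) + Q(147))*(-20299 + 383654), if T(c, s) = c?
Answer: 248369493475/882 ≈ 2.8160e+8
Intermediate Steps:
E(G) = -4 - 94*G/9 + G**2/9 (E(G) = -4 + (-94*G + G*G)/9 = -4 + (-94*G + G**2)/9 = -4 + (G**2 - 94*G)/9 = -4 + (-94*G/9 + G**2/9) = -4 - 94*G/9 + G**2/9)
Q(o) = (-18 + o)/(2*o) (Q(o) = (o + (-12 - 1*6))/(o + o) = (o + (-12 - 6))/((2*o)) = (o - 18)*(1/(2*o)) = (-18 + o)*(1/(2*o)) = (-18 + o)/(2*o))
(E(-49) + Q(147))*(-20299 + 383654) = ((-4 - 94/9*(-49) + (1/9)*(-49)**2) + (1/2)*(-18 + 147)/147)*(-20299 + 383654) = ((-4 + 4606/9 + (1/9)*2401) + (1/2)*(1/147)*129)*363355 = ((-4 + 4606/9 + 2401/9) + 43/98)*363355 = (6971/9 + 43/98)*363355 = (683545/882)*363355 = 248369493475/882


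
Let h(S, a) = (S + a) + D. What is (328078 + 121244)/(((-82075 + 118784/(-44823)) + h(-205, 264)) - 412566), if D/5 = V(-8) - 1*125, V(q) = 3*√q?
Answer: -89408460932438978574/98539428241794638645 - 5416400564093628*I*√2/98539428241794638645 ≈ -0.90734 - 7.7735e-5*I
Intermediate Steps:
D = -625 + 30*I*√2 (D = 5*(3*√(-8) - 1*125) = 5*(3*(2*I*√2) - 125) = 5*(6*I*√2 - 125) = 5*(-125 + 6*I*√2) = -625 + 30*I*√2 ≈ -625.0 + 42.426*I)
h(S, a) = -625 + S + a + 30*I*√2 (h(S, a) = (S + a) + (-625 + 30*I*√2) = -625 + S + a + 30*I*√2)
(328078 + 121244)/(((-82075 + 118784/(-44823)) + h(-205, 264)) - 412566) = (328078 + 121244)/(((-82075 + 118784/(-44823)) + (-625 - 205 + 264 + 30*I*√2)) - 412566) = 449322/(((-82075 + 118784*(-1/44823)) + (-566 + 30*I*√2)) - 412566) = 449322/(((-82075 - 118784/44823) + (-566 + 30*I*√2)) - 412566) = 449322/((-3678966509/44823 + (-566 + 30*I*√2)) - 412566) = 449322/((-3704336327/44823 + 30*I*√2) - 412566) = 449322/(-22196782145/44823 + 30*I*√2)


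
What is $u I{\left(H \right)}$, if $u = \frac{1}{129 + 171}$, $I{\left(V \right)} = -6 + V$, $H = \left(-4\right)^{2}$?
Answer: $\frac{1}{30} \approx 0.033333$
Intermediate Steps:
$H = 16$
$u = \frac{1}{300} \approx 0.0033333$
$u I{\left(H \right)} = \frac{-6 + 16}{300} = \frac{1}{300} \cdot 10 = \frac{1}{30}$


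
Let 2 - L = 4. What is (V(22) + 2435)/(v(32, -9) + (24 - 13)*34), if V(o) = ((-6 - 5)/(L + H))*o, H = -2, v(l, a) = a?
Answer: 4991/730 ≈ 6.8370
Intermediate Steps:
L = -2 (L = 2 - 1*4 = 2 - 4 = -2)
V(o) = 11*o/4 (V(o) = ((-6 - 5)/(-2 - 2))*o = (-11/(-4))*o = (-11*(-¼))*o = 11*o/4)
(V(22) + 2435)/(v(32, -9) + (24 - 13)*34) = ((11/4)*22 + 2435)/(-9 + (24 - 13)*34) = (121/2 + 2435)/(-9 + 11*34) = 4991/(2*(-9 + 374)) = (4991/2)/365 = (4991/2)*(1/365) = 4991/730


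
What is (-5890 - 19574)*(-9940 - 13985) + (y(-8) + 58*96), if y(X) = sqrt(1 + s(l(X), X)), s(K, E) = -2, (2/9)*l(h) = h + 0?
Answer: 609231768 + I ≈ 6.0923e+8 + 1.0*I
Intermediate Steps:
l(h) = 9*h/2 (l(h) = 9*(h + 0)/2 = 9*h/2)
y(X) = I (y(X) = sqrt(1 - 2) = sqrt(-1) = I)
(-5890 - 19574)*(-9940 - 13985) + (y(-8) + 58*96) = (-5890 - 19574)*(-9940 - 13985) + (I + 58*96) = -25464*(-23925) + (I + 5568) = 609226200 + (5568 + I) = 609231768 + I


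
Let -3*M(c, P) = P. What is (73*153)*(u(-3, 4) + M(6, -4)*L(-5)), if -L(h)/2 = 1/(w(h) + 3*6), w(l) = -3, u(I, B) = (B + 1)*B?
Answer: 1106972/5 ≈ 2.2139e+5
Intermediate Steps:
M(c, P) = -P/3
u(I, B) = B*(1 + B) (u(I, B) = (1 + B)*B = B*(1 + B))
L(h) = -2/15 (L(h) = -2/(-3 + 3*6) = -2/(-3 + 18) = -2/15)
(73*153)*(u(-3, 4) + M(6, -4)*L(-5)) = (73*153)*(4*(1 + 4) - ⅓*(-4)*(-2/15)) = 11169*(4*5 + (4/3)*(-2/15)) = 11169*(20 - 8/45) = 11169*(892/45) = 1106972/5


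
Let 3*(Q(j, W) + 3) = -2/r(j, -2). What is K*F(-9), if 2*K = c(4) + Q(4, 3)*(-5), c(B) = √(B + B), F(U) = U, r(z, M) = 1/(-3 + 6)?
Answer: -225/2 - 9*√2 ≈ -125.23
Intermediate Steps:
r(z, M) = ⅓ (r(z, M) = 1/3 = ⅓)
c(B) = √2*√B (c(B) = √(2*B) = √2*√B)
Q(j, W) = -5 (Q(j, W) = -3 + (-2/⅓)/3 = -3 + (-2*3)/3 = -3 + (⅓)*(-6) = -3 - 2 = -5)
K = 25/2 + √2 (K = (√2*√4 - 5*(-5))/2 = (√2*2 + 25)/2 = (2*√2 + 25)/2 = (25 + 2*√2)/2 = 25/2 + √2 ≈ 13.914)
K*F(-9) = (25/2 + √2)*(-9) = -225/2 - 9*√2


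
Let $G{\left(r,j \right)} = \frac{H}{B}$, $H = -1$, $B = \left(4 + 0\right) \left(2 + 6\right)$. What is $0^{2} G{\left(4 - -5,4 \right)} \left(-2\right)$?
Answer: $0$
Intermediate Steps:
$B = 32$ ($B = 4 \cdot 8 = 32$)
$G{\left(r,j \right)} = - \frac{1}{32}$
$0^{2} G{\left(4 - -5,4 \right)} \left(-2\right) = 0^{2} \left(\left(- \frac{1}{32}\right) \left(-2\right)\right) = 0 \cdot \frac{1}{16} = 0$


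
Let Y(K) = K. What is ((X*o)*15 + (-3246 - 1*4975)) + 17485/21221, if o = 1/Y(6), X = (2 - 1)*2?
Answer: -174334251/21221 ≈ -8215.2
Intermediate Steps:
X = 2 (X = 1*2 = 2)
o = 1/6 ≈ 0.16667
((X*o)*15 + (-3246 - 1*4975)) + 17485/21221 = ((2*(1/6))*15 + (-3246 - 1*4975)) + 17485/21221 = ((1/3)*15 + (-3246 - 4975)) + 17485*(1/21221) = (5 - 8221) + 17485/21221 = -8216 + 17485/21221 = -174334251/21221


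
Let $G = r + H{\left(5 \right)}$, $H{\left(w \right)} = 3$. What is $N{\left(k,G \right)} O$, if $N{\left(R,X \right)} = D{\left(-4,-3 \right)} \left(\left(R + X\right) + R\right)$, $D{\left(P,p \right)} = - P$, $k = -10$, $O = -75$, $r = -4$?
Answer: $6300$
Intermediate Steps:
$G = -1$ ($G = -4 + 3 = -1$)
$N{\left(R,X \right)} = 4 X + 8 R$ ($N{\left(R,X \right)} = \left(-1\right) \left(-4\right) \left(\left(R + X\right) + R\right) = 4 \left(X + 2 R\right) = 4 X + 8 R$)
$N{\left(k,G \right)} O = \left(4 \left(-1\right) + 8 \left(-10\right)\right) \left(-75\right) = \left(-4 - 80\right) \left(-75\right) = \left(-84\right) \left(-75\right) = 6300$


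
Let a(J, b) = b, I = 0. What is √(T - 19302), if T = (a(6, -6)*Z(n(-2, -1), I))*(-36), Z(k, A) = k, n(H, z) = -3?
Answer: 5*I*√798 ≈ 141.24*I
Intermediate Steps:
T = -648 (T = -6*(-3)*(-36) = 18*(-36) = -648)
√(T - 19302) = √(-648 - 19302) = √(-19950) = 5*I*√798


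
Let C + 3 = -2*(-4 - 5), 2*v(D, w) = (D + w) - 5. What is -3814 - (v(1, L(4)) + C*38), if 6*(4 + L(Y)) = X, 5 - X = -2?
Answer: -52567/12 ≈ -4380.6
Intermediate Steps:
X = 7 (X = 5 - 1*(-2) = 5 + 2 = 7)
L(Y) = -17/6 (L(Y) = -4 + (⅙)*7 = -4 + 7/6 = -17/6)
v(D, w) = -5/2 + D/2 + w/2 (v(D, w) = ((D + w) - 5)/2 = (-5 + D + w)/2 = -5/2 + D/2 + w/2)
C = 15 (C = -3 - 2*(-4 - 5) = -3 - 2*(-9) = -3 + 18 = 15)
-3814 - (v(1, L(4)) + C*38) = -3814 - ((-5/2 + (½)*1 + (½)*(-17/6)) + 15*38) = -3814 - ((-5/2 + ½ - 17/12) + 570) = -3814 - (-41/12 + 570) = -3814 - 1*6799/12 = -3814 - 6799/12 = -52567/12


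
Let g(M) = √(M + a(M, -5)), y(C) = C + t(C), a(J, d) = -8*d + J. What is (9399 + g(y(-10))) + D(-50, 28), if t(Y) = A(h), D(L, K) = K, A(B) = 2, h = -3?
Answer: 9427 + 2*√6 ≈ 9431.9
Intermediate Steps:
a(J, d) = J - 8*d
t(Y) = 2
y(C) = 2 + C (y(C) = C + 2 = 2 + C)
g(M) = √(40 + 2*M) (g(M) = √(M + (M - 8*(-5))) = √(M + (M + 40)) = √(M + (40 + M)) = √(40 + 2*M))
(9399 + g(y(-10))) + D(-50, 28) = (9399 + √(40 + 2*(2 - 10))) + 28 = (9399 + √(40 + 2*(-8))) + 28 = (9399 + √(40 - 16)) + 28 = (9399 + √24) + 28 = (9399 + 2*√6) + 28 = 9427 + 2*√6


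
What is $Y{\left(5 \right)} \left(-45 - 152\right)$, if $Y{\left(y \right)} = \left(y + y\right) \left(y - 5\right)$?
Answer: $0$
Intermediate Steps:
$Y{\left(y \right)} = 2 y \left(-5 + y\right)$
$Y{\left(5 \right)} \left(-45 - 152\right) = 2 \cdot 5 \left(-5 + 5\right) \left(-45 - 152\right) = 2 \cdot 5 \cdot 0 \left(-197\right) = 0 \left(-197\right) = 0$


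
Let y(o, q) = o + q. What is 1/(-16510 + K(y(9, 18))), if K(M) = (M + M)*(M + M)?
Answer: -1/13594 ≈ -7.3562e-5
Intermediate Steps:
K(M) = 4*M**2 (K(M) = (2*M)*(2*M) = 4*M**2)
1/(-16510 + K(y(9, 18))) = 1/(-16510 + 4*(9 + 18)**2) = 1/(-16510 + 4*27**2) = 1/(-16510 + 4*729) = 1/(-16510 + 2916) = 1/(-13594) = -1/13594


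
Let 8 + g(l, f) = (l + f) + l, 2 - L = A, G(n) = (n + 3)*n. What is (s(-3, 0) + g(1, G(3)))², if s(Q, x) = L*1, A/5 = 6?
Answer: 256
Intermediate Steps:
G(n) = n*(3 + n) (G(n) = (3 + n)*n = n*(3 + n))
A = 30 (A = 5*6 = 30)
L = -28 (L = 2 - 1*30 = 2 - 30 = -28)
g(l, f) = -8 + f + 2*l (g(l, f) = -8 + ((l + f) + l) = -8 + ((f + l) + l) = -8 + (f + 2*l) = -8 + f + 2*l)
s(Q, x) = -28 (s(Q, x) = -28*1 = -28)
(s(-3, 0) + g(1, G(3)))² = (-28 + (-8 + 3*(3 + 3) + 2*1))² = (-28 + (-8 + 3*6 + 2))² = (-28 + (-8 + 18 + 2))² = (-28 + 12)² = (-16)² = 256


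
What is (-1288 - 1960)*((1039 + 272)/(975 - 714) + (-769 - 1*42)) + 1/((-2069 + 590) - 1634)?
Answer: 24447758717/9339 ≈ 2.6178e+6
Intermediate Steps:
(-1288 - 1960)*((1039 + 272)/(975 - 714) + (-769 - 1*42)) + 1/((-2069 + 590) - 1634) = -3248*(1311/261 + (-769 - 42)) + 1/(-1479 - 1634) = -3248*(1311*(1/261) - 811) + 1/(-3113) = -3248*(437/87 - 811) - 1/3113 = -3248*(-70120/87) - 1/3113 = 7853440/3 - 1/3113 = 24447758717/9339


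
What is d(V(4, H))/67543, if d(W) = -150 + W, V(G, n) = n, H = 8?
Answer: -142/67543 ≈ -0.0021024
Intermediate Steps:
d(V(4, H))/67543 = (-150 + 8)/67543 = -142*1/67543 = -142/67543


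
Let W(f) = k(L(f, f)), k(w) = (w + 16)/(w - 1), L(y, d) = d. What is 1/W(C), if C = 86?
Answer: ⅚ ≈ 0.83333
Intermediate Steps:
k(w) = (16 + w)/(-1 + w)
W(f) = (16 + f)/(-1 + f)
1/W(C) = 1/((16 + 86)/(-1 + 86)) = 1/(102/85) = 1/((1/85)*102) = 1/(6/5) = ⅚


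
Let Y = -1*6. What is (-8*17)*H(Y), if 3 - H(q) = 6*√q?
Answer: -408 + 816*I*√6 ≈ -408.0 + 1998.8*I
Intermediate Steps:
Y = -6
H(q) = 3 - 6*√q
(-8*17)*H(Y) = (-8*17)*(3 - 6*I*√6) = -136*(3 - 6*I*√6) = -408 + 816*I*√6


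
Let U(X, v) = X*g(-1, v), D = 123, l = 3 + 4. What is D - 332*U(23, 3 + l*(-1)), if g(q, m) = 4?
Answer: -30421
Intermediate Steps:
l = 7
U(X, v) = 4*X (U(X, v) = X*4 = 4*X)
D - 332*U(23, 3 + l*(-1)) = 123 - 1328*23 = 123 - 332*92 = 123 - 30544 = -30421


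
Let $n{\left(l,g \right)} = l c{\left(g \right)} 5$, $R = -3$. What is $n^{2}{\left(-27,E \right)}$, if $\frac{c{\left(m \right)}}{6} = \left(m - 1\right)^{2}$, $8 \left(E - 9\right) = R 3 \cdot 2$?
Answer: $\frac{45900920025}{64} \approx 7.172 \cdot 10^{8}$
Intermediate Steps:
$E = \frac{27}{4}$ ($E = 9 + \frac{\left(-3\right) 3 \cdot 2}{8} = 9 + \frac{\left(-9\right) 2}{8} = 9 + \frac{1}{8} \left(-18\right) = 9 - \frac{9}{4} = \frac{27}{4} \approx 6.75$)
$c{\left(m \right)} = 6 \left(-1 + m\right)^{2}$ ($c{\left(m \right)} = 6 \left(m - 1\right)^{2} = 6 \left(-1 + m\right)^{2}$)
$n{\left(l,g \right)} = 30 l \left(-1 + g\right)^{2}$ ($n{\left(l,g \right)} = l 6 \left(-1 + g\right)^{2} \cdot 5 = 6 l \left(-1 + g\right)^{2} \cdot 5 = 30 l \left(-1 + g\right)^{2}$)
$n^{2}{\left(-27,E \right)} = \left(30 \left(-27\right) \left(-1 + \frac{27}{4}\right)^{2}\right)^{2} = \left(30 \left(-27\right) \left(\frac{23}{4}\right)^{2}\right)^{2} = \left(30 \left(-27\right) \frac{529}{16}\right)^{2} = \left(- \frac{214245}{8}\right)^{2} = \frac{45900920025}{64}$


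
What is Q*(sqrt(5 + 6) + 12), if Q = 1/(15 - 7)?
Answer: 3/2 + sqrt(11)/8 ≈ 1.9146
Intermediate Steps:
Q = 1/8 ≈ 0.12500
Q*(sqrt(5 + 6) + 12) = (sqrt(5 + 6) + 12)/8 = (sqrt(11) + 12)/8 = (12 + sqrt(11))/8 = 3/2 + sqrt(11)/8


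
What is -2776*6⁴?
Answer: -3597696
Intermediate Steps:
-2776*6⁴ = -2776*1296 = -3597696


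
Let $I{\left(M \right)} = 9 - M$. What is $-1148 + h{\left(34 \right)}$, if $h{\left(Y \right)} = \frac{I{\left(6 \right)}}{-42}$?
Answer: $- \frac{16073}{14} \approx -1148.1$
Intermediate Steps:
$h{\left(Y \right)} = - \frac{1}{14}$ ($h{\left(Y \right)} = \frac{9 - 6}{-42} = \left(9 - 6\right) \left(- \frac{1}{42}\right) = 3 \left(- \frac{1}{42}\right) = - \frac{1}{14}$)
$-1148 + h{\left(34 \right)} = -1148 - \frac{1}{14} = - \frac{16073}{14}$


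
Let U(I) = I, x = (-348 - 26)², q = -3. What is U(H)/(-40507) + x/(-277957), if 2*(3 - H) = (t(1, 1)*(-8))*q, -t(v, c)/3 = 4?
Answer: -5706816811/11259204199 ≈ -0.50686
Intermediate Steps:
t(v, c) = -12 (t(v, c) = -3*4 = -12)
x = 139876 (x = (-374)² = 139876)
H = 147 (H = 3 - (-12*(-8))*(-3)/2 = 3 - 48*(-3) = 3 - ½*(-288) = 3 + 144 = 147)
U(H)/(-40507) + x/(-277957) = 147/(-40507) + 139876/(-277957) = 147*(-1/40507) + 139876*(-1/277957) = -147/40507 - 139876/277957 = -5706816811/11259204199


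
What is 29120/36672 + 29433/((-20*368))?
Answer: -13516309/4217280 ≈ -3.2050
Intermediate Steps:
29120/36672 + 29433/((-20*368)) = 29120*(1/36672) + 29433/(-7360) = 455/573 + 29433*(-1/7360) = 455/573 - 29433/7360 = -13516309/4217280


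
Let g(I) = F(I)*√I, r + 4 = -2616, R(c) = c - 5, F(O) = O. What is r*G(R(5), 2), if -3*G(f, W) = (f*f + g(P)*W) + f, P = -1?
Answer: -5240*I/3 ≈ -1746.7*I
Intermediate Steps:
R(c) = -5 + c
r = -2620 (r = -4 - 2616 = -2620)
g(I) = I^(3/2) (g(I) = I*√I = I^(3/2))
G(f, W) = -f/3 - f²/3 + I*W/3 (G(f, W) = -((f*f + (-1)^(3/2)*W) + f)/3 = -((f² + (-I)*W) + f)/3 = -((f² - I*W) + f)/3 = -(f + f² - I*W)/3 = -f/3 - f²/3 + I*W/3)
r*G(R(5), 2) = -2620*(-(-5 + 5)/3 - (-5 + 5)²/3 + (⅓)*I*2) = -2620*(-⅓*0 - ⅓*0² + 2*I/3) = -2620*(0 - ⅓*0 + 2*I/3) = -2620*(0 + 0 + 2*I/3) = -5240*I/3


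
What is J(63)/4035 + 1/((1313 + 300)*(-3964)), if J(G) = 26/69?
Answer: 165963817/1780166577780 ≈ 9.3229e-5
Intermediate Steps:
J(G) = 26/69 (J(G) = 26*(1/69) = 26/69)
J(63)/4035 + 1/((1313 + 300)*(-3964)) = (26/69)/4035 + 1/((1313 + 300)*(-3964)) = (26/69)*(1/4035) - 1/3964/1613 = 26/278415 + (1/1613)*(-1/3964) = 26/278415 - 1/6393932 = 165963817/1780166577780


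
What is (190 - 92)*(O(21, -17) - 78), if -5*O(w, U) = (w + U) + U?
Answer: -36946/5 ≈ -7389.2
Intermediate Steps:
O(w, U) = -2*U/5 - w/5 (O(w, U) = -((w + U) + U)/5 = -((U + w) + U)/5 = -(w + 2*U)/5 = -2*U/5 - w/5)
(190 - 92)*(O(21, -17) - 78) = (190 - 92)*((-⅖*(-17) - ⅕*21) - 78) = 98*((34/5 - 21/5) - 78) = 98*(13/5 - 78) = 98*(-377/5) = -36946/5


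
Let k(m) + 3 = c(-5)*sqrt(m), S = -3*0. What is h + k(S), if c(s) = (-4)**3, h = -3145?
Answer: -3148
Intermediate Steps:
S = 0
c(s) = -64
k(m) = -3 - 64*sqrt(m)
h + k(S) = -3145 + (-3 - 64*sqrt(0)) = -3145 + (-3 - 64*0) = -3145 + (-3 + 0) = -3145 - 3 = -3148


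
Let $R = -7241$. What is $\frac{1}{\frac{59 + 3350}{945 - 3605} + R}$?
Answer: $- \frac{380}{2752067} \approx -0.00013808$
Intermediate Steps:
$\frac{1}{\frac{59 + 3350}{945 - 3605} + R} = \frac{1}{\frac{59 + 3350}{945 - 3605} - 7241} = \frac{1}{\frac{3409}{-2660} - 7241} = \frac{1}{3409 \left(- \frac{1}{2660}\right) - 7241} = \frac{1}{- \frac{487}{380} - 7241} = \frac{1}{- \frac{2752067}{380}} = - \frac{380}{2752067}$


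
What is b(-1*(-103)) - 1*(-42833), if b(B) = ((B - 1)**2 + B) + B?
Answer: 53443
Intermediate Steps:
b(B) = (-1 + B)**2 + 2*B (b(B) = ((-1 + B)**2 + B) + B = (B + (-1 + B)**2) + B = (-1 + B)**2 + 2*B)
b(-1*(-103)) - 1*(-42833) = (1 + (-1*(-103))**2) - 1*(-42833) = (1 + 103**2) + 42833 = (1 + 10609) + 42833 = 10610 + 42833 = 53443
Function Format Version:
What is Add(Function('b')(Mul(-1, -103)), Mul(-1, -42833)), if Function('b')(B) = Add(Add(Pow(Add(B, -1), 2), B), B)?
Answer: 53443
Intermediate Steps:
Function('b')(B) = Add(Pow(Add(-1, B), 2), Mul(2, B)) (Function('b')(B) = Add(Add(Pow(Add(-1, B), 2), B), B) = Add(Add(B, Pow(Add(-1, B), 2)), B) = Add(Pow(Add(-1, B), 2), Mul(2, B)))
Add(Function('b')(Mul(-1, -103)), Mul(-1, -42833)) = Add(Add(1, Pow(Mul(-1, -103), 2)), Mul(-1, -42833)) = Add(Add(1, Pow(103, 2)), 42833) = Add(Add(1, 10609), 42833) = Add(10610, 42833) = 53443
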